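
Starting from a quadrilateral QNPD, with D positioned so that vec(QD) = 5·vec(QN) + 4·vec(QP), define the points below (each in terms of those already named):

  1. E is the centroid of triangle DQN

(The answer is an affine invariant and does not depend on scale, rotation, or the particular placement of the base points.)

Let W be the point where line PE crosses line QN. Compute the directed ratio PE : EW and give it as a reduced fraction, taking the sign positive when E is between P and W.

Choose coordinates Q = (0, 0), N = (1, 0), P = (0, 1), D = (5, 4).
1. E is the centroid of triangle DQN ⇒ E = (2, 4/3)
line PE meets QN at W = (-6, 0)
E = P + t·(W−P) with t = -1/3, so PE:EW = -1/3:4/3

PE:EW = -1/4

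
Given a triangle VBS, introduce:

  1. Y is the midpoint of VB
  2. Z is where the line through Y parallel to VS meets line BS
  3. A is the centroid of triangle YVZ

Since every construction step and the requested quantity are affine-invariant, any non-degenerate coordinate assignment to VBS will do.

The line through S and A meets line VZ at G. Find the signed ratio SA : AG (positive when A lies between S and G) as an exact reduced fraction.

Set V = (0, 0), B = (1, 0), S = (0, 1); any affine frame gives the same invariant.
1. Y is the midpoint of VB ⇒ Y = (1/2, 0)
2. Z is where the line through Y parallel to VS meets line BS ⇒ Z = (1/2, 1/2)
3. A is the centroid of triangle YVZ ⇒ A = (1/3, 1/6)
line SA meets VZ at G = (2/7, 2/7)
A = S + t·(G−S) with t = 7/6, so SA:AG = 7/6:-1/6

SA:AG = -7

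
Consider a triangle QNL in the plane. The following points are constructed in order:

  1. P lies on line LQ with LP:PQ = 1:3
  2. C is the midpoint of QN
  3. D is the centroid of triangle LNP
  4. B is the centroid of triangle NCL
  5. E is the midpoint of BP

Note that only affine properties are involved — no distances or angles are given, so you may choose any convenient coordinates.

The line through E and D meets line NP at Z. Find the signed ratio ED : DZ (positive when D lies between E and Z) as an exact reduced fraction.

ED:DZ = -5/4

Assign Q = (0, 0), N = (1, 0), L = (0, 1) — the answer is frame-independent, so this choice is without loss of generality.
1. P lies on line LQ with LP:PQ = 1:3 ⇒ P = (0, 3/4)
2. C is the midpoint of QN ⇒ C = (1/2, 0)
3. D is the centroid of triangle LNP ⇒ D = (1/3, 7/12)
4. B is the centroid of triangle NCL ⇒ B = (1/2, 1/3)
5. E is the midpoint of BP ⇒ E = (1/4, 13/24)
line ED meets NP at Z = (4/15, 11/20)
D = E + t·(Z−E) with t = 5, so ED:DZ = 5:-4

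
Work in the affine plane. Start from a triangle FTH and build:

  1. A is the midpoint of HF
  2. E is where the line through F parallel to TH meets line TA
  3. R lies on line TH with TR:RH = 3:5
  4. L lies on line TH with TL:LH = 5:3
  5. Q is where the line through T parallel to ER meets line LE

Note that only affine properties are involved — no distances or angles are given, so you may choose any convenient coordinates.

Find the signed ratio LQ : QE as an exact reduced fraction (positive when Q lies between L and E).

LQ:QE = -5/3

Assign F = (0, 0), T = (1, 0), H = (0, 1) — the answer is frame-independent, so this choice is without loss of generality.
1. A is the midpoint of HF ⇒ A = (0, 1/2)
2. E is where the line through F parallel to TH meets line TA ⇒ E = (-1, 1)
3. R lies on line TH with TR:RH = 3:5 ⇒ R = (5/8, 3/8)
4. L lies on line TH with TL:LH = 5:3 ⇒ L = (3/8, 5/8)
5. Q is where the line through T parallel to ER meets line LE ⇒ Q = (-49/16, 25/16)
Q = L + t·(E−L) with t = 5/2, so LQ:QE = t:(1−t) = 5/2:-3/2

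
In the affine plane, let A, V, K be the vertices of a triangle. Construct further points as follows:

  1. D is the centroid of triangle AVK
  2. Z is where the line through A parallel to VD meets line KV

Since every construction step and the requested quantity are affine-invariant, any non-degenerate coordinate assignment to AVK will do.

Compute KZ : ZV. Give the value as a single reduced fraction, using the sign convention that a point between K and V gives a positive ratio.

KZ:ZV = -2

Set A = (0, 0), V = (1, 0), K = (0, 1); any affine frame gives the same invariant.
1. D is the centroid of triangle AVK ⇒ D = (1/3, 1/3)
2. Z is where the line through A parallel to VD meets line KV ⇒ Z = (2, -1)
Z = K + t·(V−K) with t = 2, so KZ:ZV = t:(1−t) = 2:-1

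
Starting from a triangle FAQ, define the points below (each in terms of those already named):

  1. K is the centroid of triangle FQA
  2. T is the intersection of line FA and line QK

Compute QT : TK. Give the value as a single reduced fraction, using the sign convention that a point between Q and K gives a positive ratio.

Work in coordinates with F = (0, 0), A = (1, 0), Q = (0, 1).
1. K is the centroid of triangle FQA ⇒ K = (1/3, 1/3)
2. T is the intersection of line FA and line QK ⇒ T = (1/2, 0)
T = Q + t·(K−Q) with t = 3/2, so QT:TK = t:(1−t) = 3/2:-1/2

QT:TK = -3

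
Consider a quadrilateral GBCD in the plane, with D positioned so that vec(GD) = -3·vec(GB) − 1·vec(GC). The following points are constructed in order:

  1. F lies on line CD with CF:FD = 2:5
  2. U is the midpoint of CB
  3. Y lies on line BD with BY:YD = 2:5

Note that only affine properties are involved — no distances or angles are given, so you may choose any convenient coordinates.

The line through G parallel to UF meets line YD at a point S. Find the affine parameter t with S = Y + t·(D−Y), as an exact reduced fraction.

Choose coordinates G = (0, 0), B = (1, 0), C = (0, 1), D = (-3, -1).
1. F lies on line CD with CF:FD = 2:5 ⇒ F = (-6/7, 3/7)
2. U is the midpoint of CB ⇒ U = (1/2, 1/2)
3. Y lies on line BD with BY:YD = 2:5 ⇒ Y = (-1/7, -2/7)
through G parallel to UF: direction (-19/14, -1/14); meets YD at S = (19/15, 1/15)
S = Y + t·(D−Y) with t = -37/75

t = -37/75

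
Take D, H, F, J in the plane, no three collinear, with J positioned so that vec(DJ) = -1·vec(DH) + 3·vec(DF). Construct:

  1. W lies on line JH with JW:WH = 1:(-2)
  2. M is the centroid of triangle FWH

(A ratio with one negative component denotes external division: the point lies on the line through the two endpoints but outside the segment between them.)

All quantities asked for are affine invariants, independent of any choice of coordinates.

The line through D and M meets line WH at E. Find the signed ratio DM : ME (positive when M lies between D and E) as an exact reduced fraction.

DM:ME = 8

Assign D = (0, 0), H = (1, 0), F = (0, 1), J = (-1, 3) — the answer is frame-independent, so this choice is without loss of generality.
1. W lies on line JH with JW:WH = 1:(-2) ⇒ W = (-3, 6)
2. M is the centroid of triangle FWH ⇒ M = (-2/3, 7/3)
line DM meets WH at E = (-3/4, 21/8)
M = D + t·(E−D) with t = 8/9, so DM:ME = 8/9:1/9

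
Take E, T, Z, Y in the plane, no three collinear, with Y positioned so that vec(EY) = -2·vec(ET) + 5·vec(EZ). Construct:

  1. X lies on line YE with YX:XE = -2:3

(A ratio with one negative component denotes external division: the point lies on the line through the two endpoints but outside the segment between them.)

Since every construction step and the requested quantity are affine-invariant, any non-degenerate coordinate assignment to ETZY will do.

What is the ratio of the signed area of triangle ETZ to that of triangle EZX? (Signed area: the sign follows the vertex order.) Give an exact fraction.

[ETZ]:[EZX] = 1/6

Assign E = (0, 0), T = (1, 0), Z = (0, 1), Y = (-2, 5) — the answer is frame-independent, so this choice is without loss of generality.
1. X lies on line YE with YX:XE = -2:3 ⇒ X = (-6, 15)
2·[ETZ] = 1, 2·[EZX] = 6
[ETZ]:[EZX] = 1:6 = 1/6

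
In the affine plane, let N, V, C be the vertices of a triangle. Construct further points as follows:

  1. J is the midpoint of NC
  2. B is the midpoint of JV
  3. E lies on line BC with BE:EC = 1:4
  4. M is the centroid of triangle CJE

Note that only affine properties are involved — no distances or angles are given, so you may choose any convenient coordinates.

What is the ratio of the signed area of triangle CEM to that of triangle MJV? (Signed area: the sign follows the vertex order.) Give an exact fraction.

[CEM]:[MJV] = -1/3

Assign N = (0, 0), V = (1, 0), C = (0, 1) — the answer is frame-independent, so this choice is without loss of generality.
1. J is the midpoint of NC ⇒ J = (0, 1/2)
2. B is the midpoint of JV ⇒ B = (1/2, 1/4)
3. E lies on line BC with BE:EC = 1:4 ⇒ E = (2/5, 2/5)
4. M is the centroid of triangle CJE ⇒ M = (2/15, 19/30)
2·[CEM] = -1/15, 2·[MJV] = 1/5
[CEM]:[MJV] = -1/15:1/5 = -1/3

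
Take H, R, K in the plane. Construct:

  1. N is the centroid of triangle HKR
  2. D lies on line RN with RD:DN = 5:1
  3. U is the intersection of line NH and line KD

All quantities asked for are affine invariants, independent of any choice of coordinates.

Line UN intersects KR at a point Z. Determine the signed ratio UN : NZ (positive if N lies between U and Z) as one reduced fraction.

Choose coordinates H = (0, 0), R = (1, 0), K = (0, 1).
1. N is the centroid of triangle HKR ⇒ N = (1/3, 1/3)
2. D lies on line RN with RD:DN = 5:1 ⇒ D = (4/9, 5/18)
3. U is the intersection of line NH and line KD ⇒ U = (8/21, 8/21)
line UN meets KR at Z = (1/2, 1/2)
N = U + t·(Z−U) with t = -2/5, so UN:NZ = -2/5:7/5

UN:NZ = -2/7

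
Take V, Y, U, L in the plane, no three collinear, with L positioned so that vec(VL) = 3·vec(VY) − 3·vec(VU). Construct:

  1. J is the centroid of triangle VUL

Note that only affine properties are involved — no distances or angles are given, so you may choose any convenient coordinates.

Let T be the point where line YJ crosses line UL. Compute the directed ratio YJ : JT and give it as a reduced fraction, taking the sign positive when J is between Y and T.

Set V = (0, 0), Y = (1, 0), U = (0, 1), L = (3, -3); any affine frame gives the same invariant.
1. J is the centroid of triangle VUL ⇒ J = (1, -2/3)
line YJ meets UL at T = (1, -1/3)
J = Y + t·(T−Y) with t = 2, so YJ:JT = 2:-1

YJ:JT = -2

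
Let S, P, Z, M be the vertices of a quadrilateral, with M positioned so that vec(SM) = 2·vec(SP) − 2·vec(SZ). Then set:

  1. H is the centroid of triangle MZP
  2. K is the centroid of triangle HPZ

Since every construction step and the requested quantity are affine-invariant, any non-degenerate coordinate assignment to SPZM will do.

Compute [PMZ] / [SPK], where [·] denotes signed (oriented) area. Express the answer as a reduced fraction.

[PMZ]:[SPK] = -9/2

Set S = (0, 0), P = (1, 0), Z = (0, 1), M = (2, -2); any affine frame gives the same invariant.
1. H is the centroid of triangle MZP ⇒ H = (1, -1/3)
2. K is the centroid of triangle HPZ ⇒ K = (2/3, 2/9)
2·[PMZ] = -1, 2·[SPK] = 2/9
[PMZ]:[SPK] = -1:2/9 = -9/2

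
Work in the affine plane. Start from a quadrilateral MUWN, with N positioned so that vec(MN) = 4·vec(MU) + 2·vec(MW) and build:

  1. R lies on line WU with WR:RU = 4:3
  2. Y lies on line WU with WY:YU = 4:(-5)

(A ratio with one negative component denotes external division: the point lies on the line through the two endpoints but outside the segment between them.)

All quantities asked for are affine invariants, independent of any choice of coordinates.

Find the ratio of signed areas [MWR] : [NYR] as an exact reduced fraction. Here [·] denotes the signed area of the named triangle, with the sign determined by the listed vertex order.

Assign M = (0, 0), U = (1, 0), W = (0, 1), N = (4, 2) — the answer is frame-independent, so this choice is without loss of generality.
1. R lies on line WU with WR:RU = 4:3 ⇒ R = (4/7, 3/7)
2. Y lies on line WU with WY:YU = 4:(-5) ⇒ Y = (-4, 5)
2·[MWR] = -4/7, 2·[NYR] = 160/7
[MWR]:[NYR] = -4/7:160/7 = -1/40

[MWR]:[NYR] = -1/40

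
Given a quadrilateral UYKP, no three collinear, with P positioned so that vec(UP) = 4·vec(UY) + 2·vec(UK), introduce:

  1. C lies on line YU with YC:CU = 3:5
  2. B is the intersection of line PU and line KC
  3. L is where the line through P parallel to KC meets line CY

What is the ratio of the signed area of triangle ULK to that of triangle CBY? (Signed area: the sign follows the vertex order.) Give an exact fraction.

Set U = (0, 0), Y = (1, 0), K = (0, 1), P = (4, 2); any affine frame gives the same invariant.
1. C lies on line YU with YC:CU = 3:5 ⇒ C = (5/8, 0)
2. B is the intersection of line PU and line KC ⇒ B = (10/21, 5/21)
3. L is where the line through P parallel to KC meets line CY ⇒ L = (21/4, 0)
2·[ULK] = 21/4, 2·[CBY] = -5/56
[ULK]:[CBY] = 21/4:-5/56 = -294/5

[ULK]:[CBY] = -294/5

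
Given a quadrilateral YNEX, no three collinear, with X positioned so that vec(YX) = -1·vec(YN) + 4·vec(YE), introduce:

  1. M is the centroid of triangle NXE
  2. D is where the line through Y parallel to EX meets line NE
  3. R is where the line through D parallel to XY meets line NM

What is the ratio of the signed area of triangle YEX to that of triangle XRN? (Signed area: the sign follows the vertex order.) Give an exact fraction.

[YEX]:[XRN] = 7/9

Assign Y = (0, 0), N = (1, 0), E = (0, 1), X = (-1, 4) — the answer is frame-independent, so this choice is without loss of generality.
1. M is the centroid of triangle NXE ⇒ M = (0, 5/3)
2. D is where the line through Y parallel to EX meets line NE ⇒ D = (-1/2, 3/2)
3. R is where the line through D parallel to XY meets line NM ⇒ R = (-13/14, 45/14)
2·[YEX] = 1, 2·[XRN] = 9/7
[YEX]:[XRN] = 1:9/7 = 7/9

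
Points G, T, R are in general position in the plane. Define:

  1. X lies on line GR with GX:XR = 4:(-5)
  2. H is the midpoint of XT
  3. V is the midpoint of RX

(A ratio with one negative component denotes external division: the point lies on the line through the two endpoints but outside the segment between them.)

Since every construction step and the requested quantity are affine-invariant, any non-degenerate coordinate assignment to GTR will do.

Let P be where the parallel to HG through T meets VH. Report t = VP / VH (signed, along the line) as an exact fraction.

t = 11/3

Work in coordinates with G = (0, 0), T = (1, 0), R = (0, 1).
1. X lies on line GR with GX:XR = 4:(-5) ⇒ X = (0, -4)
2. H is the midpoint of XT ⇒ H = (1/2, -2)
3. V is the midpoint of RX ⇒ V = (0, -3/2)
through T parallel to HG: direction (-1/2, 2); meets VH at P = (11/6, -10/3)
P = V + t·(H−V) with t = 11/3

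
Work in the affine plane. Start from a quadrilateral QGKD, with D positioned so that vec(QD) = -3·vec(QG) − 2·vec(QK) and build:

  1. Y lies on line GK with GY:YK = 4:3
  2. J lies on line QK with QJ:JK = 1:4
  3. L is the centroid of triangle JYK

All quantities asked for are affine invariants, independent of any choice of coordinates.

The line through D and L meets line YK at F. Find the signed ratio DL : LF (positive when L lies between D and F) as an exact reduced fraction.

Set Q = (0, 0), G = (1, 0), K = (0, 1), D = (-3, -2); any affine frame gives the same invariant.
1. Y lies on line GK with GY:YK = 4:3 ⇒ Y = (3/7, 4/7)
2. J lies on line QK with QJ:JK = 1:4 ⇒ J = (0, 1/5)
3. L is the centroid of triangle JYK ⇒ L = (1/7, 62/105)
line DL meets YK at F = (87/301, 214/301)
L = D + t·(F−D) with t = 43/45, so DL:LF = 43/45:2/45

DL:LF = 43/2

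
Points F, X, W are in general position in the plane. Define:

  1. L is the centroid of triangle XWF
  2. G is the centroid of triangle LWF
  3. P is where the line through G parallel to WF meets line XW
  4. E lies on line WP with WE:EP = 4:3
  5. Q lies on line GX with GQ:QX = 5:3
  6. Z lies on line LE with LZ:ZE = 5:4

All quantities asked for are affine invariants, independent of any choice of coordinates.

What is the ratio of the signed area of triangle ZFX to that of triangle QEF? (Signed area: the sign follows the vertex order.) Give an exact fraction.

[ZFX]:[QEF] = 379/348

Set F = (0, 0), X = (1, 0), W = (0, 1); any affine frame gives the same invariant.
1. L is the centroid of triangle XWF ⇒ L = (1/3, 1/3)
2. G is the centroid of triangle LWF ⇒ G = (1/9, 4/9)
3. P is where the line through G parallel to WF meets line XW ⇒ P = (1/9, 8/9)
4. E lies on line WP with WE:EP = 4:3 ⇒ E = (4/63, 59/63)
5. Q lies on line GX with GQ:QX = 5:3 ⇒ Q = (2/3, 1/6)
6. Z lies on line LE with LZ:ZE = 5:4 ⇒ Z = (104/567, 379/567)
2·[ZFX] = 379/567, 2·[QEF] = 116/189
[ZFX]:[QEF] = 379/567:116/189 = 379/348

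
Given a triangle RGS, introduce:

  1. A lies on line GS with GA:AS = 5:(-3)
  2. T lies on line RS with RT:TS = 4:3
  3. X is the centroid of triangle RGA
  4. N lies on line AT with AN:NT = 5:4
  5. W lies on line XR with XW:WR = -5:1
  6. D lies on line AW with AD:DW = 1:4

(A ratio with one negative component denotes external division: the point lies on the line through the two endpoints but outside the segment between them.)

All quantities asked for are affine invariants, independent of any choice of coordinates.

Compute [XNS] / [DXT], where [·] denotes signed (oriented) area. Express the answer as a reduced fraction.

[XNS]:[DXT] = 115/51

Choose coordinates R = (0, 0), G = (1, 0), S = (0, 1).
1. A lies on line GS with GA:AS = 5:(-3) ⇒ A = (-3/2, 5/2)
2. T lies on line RS with RT:TS = 4:3 ⇒ T = (0, 4/7)
3. X is the centroid of triangle RGA ⇒ X = (-1/6, 5/6)
4. N lies on line AT with AN:NT = 5:4 ⇒ N = (-2/3, 10/7)
5. W lies on line XR with XW:WR = -5:1 ⇒ W = (1/24, -5/24)
6. D lies on line AW with AD:DW = 1:4 ⇒ D = (-143/120, 47/24)
2·[XNS] = -23/126, 2·[DXT] = -17/210
[XNS]:[DXT] = -23/126:-17/210 = 115/51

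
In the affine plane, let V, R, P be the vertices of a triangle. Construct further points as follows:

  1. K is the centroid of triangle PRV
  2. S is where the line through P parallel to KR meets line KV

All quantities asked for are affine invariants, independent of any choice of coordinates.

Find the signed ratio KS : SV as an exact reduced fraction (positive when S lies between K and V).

KS:SV = -1/2

Choose coordinates V = (0, 0), R = (1, 0), P = (0, 1).
1. K is the centroid of triangle PRV ⇒ K = (1/3, 1/3)
2. S is where the line through P parallel to KR meets line KV ⇒ S = (2/3, 2/3)
S = K + t·(V−K) with t = -1, so KS:SV = t:(1−t) = -1:2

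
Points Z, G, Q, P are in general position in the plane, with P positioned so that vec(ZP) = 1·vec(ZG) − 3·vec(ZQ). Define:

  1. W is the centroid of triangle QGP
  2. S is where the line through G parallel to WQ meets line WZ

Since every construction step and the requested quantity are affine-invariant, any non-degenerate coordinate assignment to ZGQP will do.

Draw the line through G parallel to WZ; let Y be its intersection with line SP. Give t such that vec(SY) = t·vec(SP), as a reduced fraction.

t = -1/2

Assign Z = (0, 0), G = (1, 0), Q = (0, 1), P = (1, -3) — the answer is frame-independent, so this choice is without loss of generality.
1. W is the centroid of triangle QGP ⇒ W = (2/3, -2/3)
2. S is where the line through G parallel to WQ meets line WZ ⇒ S = (5/3, -5/3)
through G parallel to WZ: direction (-2/3, 2/3); meets SP at Y = (2, -1)
Y = S + t·(P−S) with t = -1/2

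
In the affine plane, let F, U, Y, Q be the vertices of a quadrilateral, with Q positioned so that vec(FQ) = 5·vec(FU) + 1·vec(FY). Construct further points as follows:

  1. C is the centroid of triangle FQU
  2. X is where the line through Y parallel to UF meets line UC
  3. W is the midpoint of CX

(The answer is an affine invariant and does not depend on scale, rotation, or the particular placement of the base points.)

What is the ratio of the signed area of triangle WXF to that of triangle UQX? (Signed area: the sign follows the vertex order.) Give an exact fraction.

Assign F = (0, 0), U = (1, 0), Y = (0, 1), Q = (5, 1) — the answer is frame-independent, so this choice is without loss of generality.
1. C is the centroid of triangle FQU ⇒ C = (2, 1/3)
2. X is where the line through Y parallel to UF meets line UC ⇒ X = (4, 1)
3. W is the midpoint of CX ⇒ W = (3, 2/3)
2·[WXF] = 1/3, 2·[UQX] = 1
[WXF]:[UQX] = 1/3:1 = 1/3

[WXF]:[UQX] = 1/3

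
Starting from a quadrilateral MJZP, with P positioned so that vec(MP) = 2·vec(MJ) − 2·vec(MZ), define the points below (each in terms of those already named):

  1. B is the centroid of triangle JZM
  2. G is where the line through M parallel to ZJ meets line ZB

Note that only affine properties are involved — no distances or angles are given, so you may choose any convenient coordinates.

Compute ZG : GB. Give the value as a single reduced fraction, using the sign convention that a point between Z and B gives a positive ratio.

ZG:GB = -3/2

Choose coordinates M = (0, 0), J = (1, 0), Z = (0, 1), P = (2, -2).
1. B is the centroid of triangle JZM ⇒ B = (1/3, 1/3)
2. G is where the line through M parallel to ZJ meets line ZB ⇒ G = (1, -1)
G = Z + t·(B−Z) with t = 3, so ZG:GB = t:(1−t) = 3:-2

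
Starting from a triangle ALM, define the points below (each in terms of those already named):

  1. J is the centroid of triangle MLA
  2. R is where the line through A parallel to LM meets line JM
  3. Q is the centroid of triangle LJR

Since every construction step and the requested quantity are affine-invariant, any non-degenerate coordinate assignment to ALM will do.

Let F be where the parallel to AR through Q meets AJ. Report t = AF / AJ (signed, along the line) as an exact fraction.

Assign A = (0, 0), L = (1, 0), M = (0, 1) — the answer is frame-independent, so this choice is without loss of generality.
1. J is the centroid of triangle MLA ⇒ J = (1/3, 1/3)
2. R is where the line through A parallel to LM meets line JM ⇒ R = (1, -1)
3. Q is the centroid of triangle LJR ⇒ Q = (7/9, -2/9)
through Q parallel to AR: direction (1, -1); meets AJ at F = (5/18, 5/18)
F = A + t·(J−A) with t = 5/6

t = 5/6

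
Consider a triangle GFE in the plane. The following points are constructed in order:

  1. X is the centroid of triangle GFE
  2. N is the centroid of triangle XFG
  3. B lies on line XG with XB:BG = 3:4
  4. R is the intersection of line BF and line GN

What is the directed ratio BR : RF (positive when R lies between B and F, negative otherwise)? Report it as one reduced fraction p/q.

Assign G = (0, 0), F = (1, 0), E = (0, 1) — the answer is frame-independent, so this choice is without loss of generality.
1. X is the centroid of triangle GFE ⇒ X = (1/3, 1/3)
2. N is the centroid of triangle XFG ⇒ N = (4/9, 1/9)
3. B lies on line XG with XB:BG = 3:4 ⇒ B = (4/21, 4/21)
4. R is the intersection of line BF and line GN ⇒ R = (16/33, 4/33)
R = B + t·(F−B) with t = 4/11, so BR:RF = t:(1−t) = 4/11:7/11

BR:RF = 4/7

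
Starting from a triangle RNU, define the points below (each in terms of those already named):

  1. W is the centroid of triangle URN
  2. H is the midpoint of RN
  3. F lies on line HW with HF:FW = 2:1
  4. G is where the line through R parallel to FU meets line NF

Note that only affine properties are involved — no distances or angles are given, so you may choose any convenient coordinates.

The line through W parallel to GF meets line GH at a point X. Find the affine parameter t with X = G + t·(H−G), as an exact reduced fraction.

Work in coordinates with R = (0, 0), N = (1, 0), U = (0, 1).
1. W is the centroid of triangle URN ⇒ W = (1/3, 1/3)
2. H is the midpoint of RN ⇒ H = (1/2, 0)
3. F lies on line HW with HF:FW = 2:1 ⇒ F = (7/18, 2/9)
4. G is where the line through R parallel to FU meets line NF ⇒ G = (-2/9, 4/9)
through W parallel to GF: direction (11/18, -2/9); meets GH at X = (-7/12, 2/3)
X = G + t·(H−G) with t = -1/2

t = -1/2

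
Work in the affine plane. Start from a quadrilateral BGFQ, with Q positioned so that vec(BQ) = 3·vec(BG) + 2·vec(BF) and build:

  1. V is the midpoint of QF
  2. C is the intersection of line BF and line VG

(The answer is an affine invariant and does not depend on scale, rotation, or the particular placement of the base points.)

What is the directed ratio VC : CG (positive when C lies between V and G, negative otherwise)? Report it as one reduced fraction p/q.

Choose coordinates B = (0, 0), G = (1, 0), F = (0, 1), Q = (3, 2).
1. V is the midpoint of QF ⇒ V = (3/2, 3/2)
2. C is the intersection of line BF and line VG ⇒ C = (0, -3)
C = V + t·(G−V) with t = 3, so VC:CG = t:(1−t) = 3:-2

VC:CG = -3/2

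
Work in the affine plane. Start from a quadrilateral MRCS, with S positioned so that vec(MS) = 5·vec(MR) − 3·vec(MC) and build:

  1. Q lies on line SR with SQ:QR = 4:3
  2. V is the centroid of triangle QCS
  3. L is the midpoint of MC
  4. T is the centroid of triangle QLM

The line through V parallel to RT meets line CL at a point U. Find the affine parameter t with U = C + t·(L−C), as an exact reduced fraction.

t = 55/3

Assign M = (0, 0), R = (1, 0), C = (0, 1), S = (5, -3) — the answer is frame-independent, so this choice is without loss of generality.
1. Q lies on line SR with SQ:QR = 4:3 ⇒ Q = (19/7, -9/7)
2. V is the centroid of triangle QCS ⇒ V = (18/7, -23/21)
3. L is the midpoint of MC ⇒ L = (0, 1/2)
4. T is the centroid of triangle QLM ⇒ T = (19/21, -11/42)
through V parallel to RT: direction (-2/21, -11/42); meets CL at U = (0, -49/6)
U = C + t·(L−C) with t = 55/3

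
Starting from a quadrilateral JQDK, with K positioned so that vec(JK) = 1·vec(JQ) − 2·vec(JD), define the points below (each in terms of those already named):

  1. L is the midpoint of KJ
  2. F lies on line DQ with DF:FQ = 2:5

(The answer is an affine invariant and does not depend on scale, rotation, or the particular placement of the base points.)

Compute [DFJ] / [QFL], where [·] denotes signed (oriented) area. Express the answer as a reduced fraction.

Assign J = (0, 0), Q = (1, 0), D = (0, 1), K = (1, -2) — the answer is frame-independent, so this choice is without loss of generality.
1. L is the midpoint of KJ ⇒ L = (1/2, -1)
2. F lies on line DQ with DF:FQ = 2:5 ⇒ F = (2/7, 5/7)
2·[DFJ] = -2/7, 2·[QFL] = 15/14
[DFJ]:[QFL] = -2/7:15/14 = -4/15

[DFJ]:[QFL] = -4/15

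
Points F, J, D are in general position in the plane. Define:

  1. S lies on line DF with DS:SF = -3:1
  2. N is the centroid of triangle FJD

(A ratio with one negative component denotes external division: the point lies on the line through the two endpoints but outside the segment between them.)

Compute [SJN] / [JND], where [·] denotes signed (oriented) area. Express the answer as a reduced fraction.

[SJN]:[JND] = -2

Choose coordinates F = (0, 0), J = (1, 0), D = (0, 1).
1. S lies on line DF with DS:SF = -3:1 ⇒ S = (0, -1/2)
2. N is the centroid of triangle FJD ⇒ N = (1/3, 1/3)
2·[SJN] = 2/3, 2·[JND] = -1/3
[SJN]:[JND] = 2/3:-1/3 = -2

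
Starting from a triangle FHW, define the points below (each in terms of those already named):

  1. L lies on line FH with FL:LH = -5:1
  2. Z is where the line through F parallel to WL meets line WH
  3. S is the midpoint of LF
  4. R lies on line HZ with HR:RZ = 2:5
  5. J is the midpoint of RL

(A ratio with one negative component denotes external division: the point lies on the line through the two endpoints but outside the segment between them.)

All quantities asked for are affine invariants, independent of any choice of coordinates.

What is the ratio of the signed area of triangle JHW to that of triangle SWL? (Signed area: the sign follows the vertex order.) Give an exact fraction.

[JHW]:[SWL] = 1/5

Work in coordinates with F = (0, 0), H = (1, 0), W = (0, 1).
1. L lies on line FH with FL:LH = -5:1 ⇒ L = (5/4, 0)
2. Z is where the line through F parallel to WL meets line WH ⇒ Z = (5, -4)
3. S is the midpoint of LF ⇒ S = (5/8, 0)
4. R lies on line HZ with HR:RZ = 2:5 ⇒ R = (15/7, -8/7)
5. J is the midpoint of RL ⇒ J = (95/56, -4/7)
2·[JHW] = -1/8, 2·[SWL] = -5/8
[JHW]:[SWL] = -1/8:-5/8 = 1/5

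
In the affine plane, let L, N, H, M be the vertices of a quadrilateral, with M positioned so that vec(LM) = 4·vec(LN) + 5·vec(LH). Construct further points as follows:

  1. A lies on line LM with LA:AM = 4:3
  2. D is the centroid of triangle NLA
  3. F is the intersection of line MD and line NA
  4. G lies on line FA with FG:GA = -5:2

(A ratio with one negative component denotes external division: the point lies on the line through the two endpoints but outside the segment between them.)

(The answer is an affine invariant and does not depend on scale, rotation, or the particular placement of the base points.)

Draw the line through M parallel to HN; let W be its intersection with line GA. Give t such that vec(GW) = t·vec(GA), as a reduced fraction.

Assign L = (0, 0), N = (1, 0), H = (0, 1), M = (4, 5) — the answer is frame-independent, so this choice is without loss of generality.
1. A lies on line LM with LA:AM = 4:3 ⇒ A = (16/7, 20/7)
2. D is the centroid of triangle NLA ⇒ D = (23/21, 20/21)
3. F is the intersection of line MD and line NA ⇒ F = (181/91, 200/91)
4. G lies on line FA with FG:GA = -5:2 ⇒ G = (226/91, 300/91)
through M parallel to HN: direction (1, -1); meets GA at W = (101/29, 160/29)
W = G + t·(A−G) with t = -293/58

t = -293/58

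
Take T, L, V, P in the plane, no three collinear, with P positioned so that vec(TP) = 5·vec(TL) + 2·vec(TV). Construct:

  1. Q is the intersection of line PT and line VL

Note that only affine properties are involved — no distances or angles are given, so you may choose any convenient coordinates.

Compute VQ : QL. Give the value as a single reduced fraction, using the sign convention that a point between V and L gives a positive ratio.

Work in coordinates with T = (0, 0), L = (1, 0), V = (0, 1), P = (5, 2).
1. Q is the intersection of line PT and line VL ⇒ Q = (5/7, 2/7)
Q = V + t·(L−V) with t = 5/7, so VQ:QL = t:(1−t) = 5/7:2/7

VQ:QL = 5/2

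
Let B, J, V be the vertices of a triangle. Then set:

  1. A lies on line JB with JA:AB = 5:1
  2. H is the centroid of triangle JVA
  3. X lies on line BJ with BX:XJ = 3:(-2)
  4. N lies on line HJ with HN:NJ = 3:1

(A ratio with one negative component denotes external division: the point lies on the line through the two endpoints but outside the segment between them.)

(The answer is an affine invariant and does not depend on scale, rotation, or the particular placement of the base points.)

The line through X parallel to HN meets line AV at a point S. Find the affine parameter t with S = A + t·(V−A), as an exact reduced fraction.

Set B = (0, 0), J = (1, 0), V = (0, 1); any affine frame gives the same invariant.
1. A lies on line JB with JA:AB = 5:1 ⇒ A = (1/6, 0)
2. H is the centroid of triangle JVA ⇒ H = (7/18, 1/3)
3. X lies on line BJ with BX:XJ = 3:(-2) ⇒ X = (3, 0)
4. N lies on line HJ with HN:NJ = 3:1 ⇒ N = (61/72, 1/12)
through X parallel to HN: direction (11/24, -1/4); meets AV at S = (-7/60, 17/10)
S = A + t·(V−A) with t = 17/10

t = 17/10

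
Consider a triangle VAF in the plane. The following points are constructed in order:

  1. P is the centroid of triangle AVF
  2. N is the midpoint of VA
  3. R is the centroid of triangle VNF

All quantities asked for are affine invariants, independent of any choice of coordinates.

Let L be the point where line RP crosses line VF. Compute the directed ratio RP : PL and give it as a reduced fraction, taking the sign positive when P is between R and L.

RP:PL = -1/2

Choose coordinates V = (0, 0), A = (1, 0), F = (0, 1).
1. P is the centroid of triangle AVF ⇒ P = (1/3, 1/3)
2. N is the midpoint of VA ⇒ N = (1/2, 0)
3. R is the centroid of triangle VNF ⇒ R = (1/6, 1/3)
line RP meets VF at L = (0, 1/3)
P = R + t·(L−R) with t = -1, so RP:PL = -1:2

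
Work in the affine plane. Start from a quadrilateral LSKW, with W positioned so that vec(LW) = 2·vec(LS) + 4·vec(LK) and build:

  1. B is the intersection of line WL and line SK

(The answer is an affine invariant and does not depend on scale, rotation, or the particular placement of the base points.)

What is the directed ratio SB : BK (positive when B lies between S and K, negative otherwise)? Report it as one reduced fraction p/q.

Assign L = (0, 0), S = (1, 0), K = (0, 1), W = (2, 4) — the answer is frame-independent, so this choice is without loss of generality.
1. B is the intersection of line WL and line SK ⇒ B = (1/3, 2/3)
B = S + t·(K−S) with t = 2/3, so SB:BK = t:(1−t) = 2/3:1/3

SB:BK = 2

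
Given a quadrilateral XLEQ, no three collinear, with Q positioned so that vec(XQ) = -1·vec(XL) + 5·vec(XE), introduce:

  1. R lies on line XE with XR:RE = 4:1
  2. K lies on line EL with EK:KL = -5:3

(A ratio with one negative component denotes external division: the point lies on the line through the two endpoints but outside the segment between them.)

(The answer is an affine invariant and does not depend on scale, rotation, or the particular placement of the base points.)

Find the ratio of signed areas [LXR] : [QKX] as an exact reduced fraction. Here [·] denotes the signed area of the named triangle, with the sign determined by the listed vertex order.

Work in coordinates with X = (0, 0), L = (1, 0), E = (0, 1), Q = (-1, 5).
1. R lies on line XE with XR:RE = 4:1 ⇒ R = (0, 4/5)
2. K lies on line EL with EK:KL = -5:3 ⇒ K = (5/2, -3/2)
2·[LXR] = -4/5, 2·[QKX] = -11
[LXR]:[QKX] = -4/5:-11 = 4/55

[LXR]:[QKX] = 4/55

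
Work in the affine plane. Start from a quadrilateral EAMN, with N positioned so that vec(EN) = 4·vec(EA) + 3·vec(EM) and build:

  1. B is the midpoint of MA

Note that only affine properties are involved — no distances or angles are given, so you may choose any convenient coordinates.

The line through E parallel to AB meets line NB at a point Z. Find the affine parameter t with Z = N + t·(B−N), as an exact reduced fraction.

Work in coordinates with E = (0, 0), A = (1, 0), M = (0, 1), N = (4, 3).
1. B is the midpoint of MA ⇒ B = (1/2, 1/2)
through E parallel to AB: direction (-1/2, 1/2); meets NB at Z = (-1/12, 1/12)
Z = N + t·(B−N) with t = 7/6

t = 7/6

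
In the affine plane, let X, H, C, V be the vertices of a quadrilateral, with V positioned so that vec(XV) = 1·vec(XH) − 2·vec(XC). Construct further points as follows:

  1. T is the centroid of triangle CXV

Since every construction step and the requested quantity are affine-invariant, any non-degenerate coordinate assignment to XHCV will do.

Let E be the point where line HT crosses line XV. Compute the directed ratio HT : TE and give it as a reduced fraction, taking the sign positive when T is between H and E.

HT:TE = 5

Assign X = (0, 0), H = (1, 0), C = (0, 1), V = (1, -2) — the answer is frame-independent, so this choice is without loss of generality.
1. T is the centroid of triangle CXV ⇒ T = (1/3, -1/3)
line HT meets XV at E = (1/5, -2/5)
T = H + t·(E−H) with t = 5/6, so HT:TE = 5/6:1/6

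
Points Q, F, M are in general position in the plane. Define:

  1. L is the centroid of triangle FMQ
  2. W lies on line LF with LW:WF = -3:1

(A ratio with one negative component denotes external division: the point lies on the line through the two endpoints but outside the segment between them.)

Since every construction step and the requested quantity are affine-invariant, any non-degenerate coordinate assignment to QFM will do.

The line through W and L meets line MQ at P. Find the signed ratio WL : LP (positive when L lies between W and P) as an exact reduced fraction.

Assign Q = (0, 0), F = (1, 0), M = (0, 1) — the answer is frame-independent, so this choice is without loss of generality.
1. L is the centroid of triangle FMQ ⇒ L = (1/3, 1/3)
2. W lies on line LF with LW:WF = -3:1 ⇒ W = (4/3, -1/6)
line WL meets MQ at P = (0, 1/2)
L = W + t·(P−W) with t = 3/4, so WL:LP = 3/4:1/4

WL:LP = 3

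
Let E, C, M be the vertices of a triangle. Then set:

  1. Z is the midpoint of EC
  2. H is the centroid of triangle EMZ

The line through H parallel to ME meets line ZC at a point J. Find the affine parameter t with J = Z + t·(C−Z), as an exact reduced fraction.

t = -2/3

Assign E = (0, 0), C = (1, 0), M = (0, 1) — the answer is frame-independent, so this choice is without loss of generality.
1. Z is the midpoint of EC ⇒ Z = (1/2, 0)
2. H is the centroid of triangle EMZ ⇒ H = (1/6, 1/3)
through H parallel to ME: direction (0, -1); meets ZC at J = (1/6, 0)
J = Z + t·(C−Z) with t = -2/3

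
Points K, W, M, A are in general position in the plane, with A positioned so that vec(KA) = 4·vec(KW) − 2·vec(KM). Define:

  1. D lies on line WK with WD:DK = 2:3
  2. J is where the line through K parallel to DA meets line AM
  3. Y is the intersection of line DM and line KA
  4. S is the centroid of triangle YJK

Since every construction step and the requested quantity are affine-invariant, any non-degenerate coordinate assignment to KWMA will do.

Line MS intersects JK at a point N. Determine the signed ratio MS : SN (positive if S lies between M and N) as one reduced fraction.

MS:SN = 116/3

Set K = (0, 0), W = (1, 0), M = (0, 1), A = (4, -2); any affine frame gives the same invariant.
1. D lies on line WK with WD:DK = 2:3 ⇒ D = (3/5, 0)
2. J is where the line through K parallel to DA meets line AM ⇒ J = (68/11, -40/11)
3. Y is the intersection of line DM and line KA ⇒ Y = (6/7, -3/7)
4. S is the centroid of triangle YJK ⇒ S = (542/231, -313/231)
line MS meets JK at N = (4607/1914, -1355/957)
S = M + t·(N−M) with t = 116/119, so MS:SN = 116/119:3/119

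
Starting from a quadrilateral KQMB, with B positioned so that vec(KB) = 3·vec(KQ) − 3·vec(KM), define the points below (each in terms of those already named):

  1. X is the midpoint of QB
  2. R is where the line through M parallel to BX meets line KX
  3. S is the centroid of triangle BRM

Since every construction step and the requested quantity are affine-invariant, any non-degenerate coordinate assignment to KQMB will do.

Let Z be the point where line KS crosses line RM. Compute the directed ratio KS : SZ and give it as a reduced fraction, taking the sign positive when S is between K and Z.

Work in coordinates with K = (0, 0), Q = (1, 0), M = (0, 1), B = (3, -3).
1. X is the midpoint of QB ⇒ X = (2, -3/2)
2. R is where the line through M parallel to BX meets line KX ⇒ R = (4/3, -1)
3. S is the centroid of triangle BRM ⇒ S = (13/9, -1)
line KS meets RM at Z = (26/21, -6/7)
S = K + t·(Z−K) with t = 7/6, so KS:SZ = 7/6:-1/6

KS:SZ = -7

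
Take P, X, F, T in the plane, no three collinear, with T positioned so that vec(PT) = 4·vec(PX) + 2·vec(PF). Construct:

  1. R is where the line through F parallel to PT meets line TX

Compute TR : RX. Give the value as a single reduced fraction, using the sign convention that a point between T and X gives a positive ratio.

TR:RX = -2/3

Assign P = (0, 0), X = (1, 0), F = (0, 1), T = (4, 2) — the answer is frame-independent, so this choice is without loss of generality.
1. R is where the line through F parallel to PT meets line TX ⇒ R = (10, 6)
R = T + t·(X−T) with t = -2, so TR:RX = t:(1−t) = -2:3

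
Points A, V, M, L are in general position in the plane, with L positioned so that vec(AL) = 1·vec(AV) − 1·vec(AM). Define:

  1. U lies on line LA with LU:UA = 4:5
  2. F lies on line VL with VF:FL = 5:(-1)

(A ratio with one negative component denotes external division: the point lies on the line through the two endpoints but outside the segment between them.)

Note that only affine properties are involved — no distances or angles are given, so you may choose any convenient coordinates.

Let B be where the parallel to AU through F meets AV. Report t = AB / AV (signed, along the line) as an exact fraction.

t = -1/4

Assign A = (0, 0), V = (1, 0), M = (0, 1), L = (1, -1) — the answer is frame-independent, so this choice is without loss of generality.
1. U lies on line LA with LU:UA = 4:5 ⇒ U = (5/9, -5/9)
2. F lies on line VL with VF:FL = 5:(-1) ⇒ F = (1, -5/4)
through F parallel to AU: direction (5/9, -5/9); meets AV at B = (-1/4, 0)
B = A + t·(V−A) with t = -1/4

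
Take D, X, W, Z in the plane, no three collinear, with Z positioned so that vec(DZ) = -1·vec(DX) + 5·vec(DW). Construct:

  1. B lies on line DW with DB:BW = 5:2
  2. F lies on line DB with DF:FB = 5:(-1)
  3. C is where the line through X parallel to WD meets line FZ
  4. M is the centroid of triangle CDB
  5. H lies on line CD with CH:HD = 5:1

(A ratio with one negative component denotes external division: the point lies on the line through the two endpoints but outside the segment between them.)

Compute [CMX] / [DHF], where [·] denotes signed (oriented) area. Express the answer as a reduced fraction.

Assign D = (0, 0), X = (1, 0), W = (0, 1), Z = (-1, 5) — the answer is frame-independent, so this choice is without loss of generality.
1. B lies on line DW with DB:BW = 5:2 ⇒ B = (0, 5/7)
2. F lies on line DB with DF:FB = 5:(-1) ⇒ F = (0, 25/28)
3. C is where the line through X parallel to WD meets line FZ ⇒ C = (1, -45/14)
4. M is the centroid of triangle CDB ⇒ M = (1/3, -5/6)
5. H lies on line CD with CH:HD = 5:1 ⇒ H = (1/6, -15/28)
2·[CMX] = -15/7, 2·[DHF] = 25/168
[CMX]:[DHF] = -15/7:25/168 = -72/5

[CMX]:[DHF] = -72/5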